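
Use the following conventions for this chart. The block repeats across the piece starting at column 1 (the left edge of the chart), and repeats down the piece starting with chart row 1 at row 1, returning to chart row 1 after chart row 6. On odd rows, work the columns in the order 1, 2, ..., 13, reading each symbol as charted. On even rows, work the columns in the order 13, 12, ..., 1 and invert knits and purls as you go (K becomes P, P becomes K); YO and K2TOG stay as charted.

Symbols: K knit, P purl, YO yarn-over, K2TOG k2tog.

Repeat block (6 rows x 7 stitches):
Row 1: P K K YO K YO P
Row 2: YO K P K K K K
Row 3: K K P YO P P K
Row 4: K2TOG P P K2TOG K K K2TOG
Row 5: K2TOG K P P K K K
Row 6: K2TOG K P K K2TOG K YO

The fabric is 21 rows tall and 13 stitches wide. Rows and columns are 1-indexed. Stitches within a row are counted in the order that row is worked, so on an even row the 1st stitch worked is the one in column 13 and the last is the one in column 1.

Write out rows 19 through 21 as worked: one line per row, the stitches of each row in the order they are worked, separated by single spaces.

== ROWS AS WORKED ==
P K K YO K YO P P K K YO K YO
P P P K P YO P P P P K P YO
K K P YO P P K K K P YO P P

Derivation:
Row 19: chart row 1, RS - tile across columns 1-13 and work as-is.
Row 20: chart row 2, WS - tiled (columns 1-13): YO K P K K K K YO K P K K K; work from column 13 back to 1 with K<->P swapped.
Row 21: chart row 3, RS - tile across columns 1-13 and work as-is.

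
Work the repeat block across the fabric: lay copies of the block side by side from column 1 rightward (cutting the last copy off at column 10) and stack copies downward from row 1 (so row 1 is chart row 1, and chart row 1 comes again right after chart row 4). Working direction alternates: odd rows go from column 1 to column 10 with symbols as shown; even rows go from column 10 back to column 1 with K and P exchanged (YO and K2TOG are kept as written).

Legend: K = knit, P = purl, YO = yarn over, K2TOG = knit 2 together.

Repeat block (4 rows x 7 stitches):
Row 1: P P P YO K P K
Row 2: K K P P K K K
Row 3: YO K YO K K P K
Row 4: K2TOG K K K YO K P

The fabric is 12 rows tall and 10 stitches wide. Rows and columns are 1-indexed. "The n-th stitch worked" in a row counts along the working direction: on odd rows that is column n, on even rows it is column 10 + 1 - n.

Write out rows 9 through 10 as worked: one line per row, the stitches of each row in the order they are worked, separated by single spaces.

Row 9: chart row 1, RS - tile across columns 1-10 and work as-is.
Row 10: chart row 2, WS - tiled (columns 1-10): K K P P K K K K K P; work from column 10 back to 1 with K<->P swapped.

Rows as worked:
P P P YO K P K P P P
K P P P P P K K P P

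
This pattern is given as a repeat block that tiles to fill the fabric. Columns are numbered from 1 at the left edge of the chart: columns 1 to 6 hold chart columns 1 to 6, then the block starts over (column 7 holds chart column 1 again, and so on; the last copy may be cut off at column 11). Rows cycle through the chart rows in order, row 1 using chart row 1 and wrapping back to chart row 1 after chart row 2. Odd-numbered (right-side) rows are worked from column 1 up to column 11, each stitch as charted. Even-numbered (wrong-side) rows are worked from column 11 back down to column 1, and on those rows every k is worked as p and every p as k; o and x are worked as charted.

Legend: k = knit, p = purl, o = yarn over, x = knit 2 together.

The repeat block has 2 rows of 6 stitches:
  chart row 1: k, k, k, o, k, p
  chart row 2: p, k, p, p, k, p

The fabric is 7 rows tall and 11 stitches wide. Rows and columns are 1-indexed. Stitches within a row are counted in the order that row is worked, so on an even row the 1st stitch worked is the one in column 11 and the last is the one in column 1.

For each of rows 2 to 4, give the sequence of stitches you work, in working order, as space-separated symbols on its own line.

== ROWS AS WORKED ==
p k k p k k p k k p k
k k k o k p k k k o k
p k k p k k p k k p k

Derivation:
Row 2: chart row 2, WS - tiled (columns 1-11): p k p p k p p k p p k; work from column 11 back to 1 with k<->p swapped.
Row 3: chart row 1, RS - tile across columns 1-11 and work as-is.
Row 4: chart row 2, WS - tiled (columns 1-11): p k p p k p p k p p k; work from column 11 back to 1 with k<->p swapped.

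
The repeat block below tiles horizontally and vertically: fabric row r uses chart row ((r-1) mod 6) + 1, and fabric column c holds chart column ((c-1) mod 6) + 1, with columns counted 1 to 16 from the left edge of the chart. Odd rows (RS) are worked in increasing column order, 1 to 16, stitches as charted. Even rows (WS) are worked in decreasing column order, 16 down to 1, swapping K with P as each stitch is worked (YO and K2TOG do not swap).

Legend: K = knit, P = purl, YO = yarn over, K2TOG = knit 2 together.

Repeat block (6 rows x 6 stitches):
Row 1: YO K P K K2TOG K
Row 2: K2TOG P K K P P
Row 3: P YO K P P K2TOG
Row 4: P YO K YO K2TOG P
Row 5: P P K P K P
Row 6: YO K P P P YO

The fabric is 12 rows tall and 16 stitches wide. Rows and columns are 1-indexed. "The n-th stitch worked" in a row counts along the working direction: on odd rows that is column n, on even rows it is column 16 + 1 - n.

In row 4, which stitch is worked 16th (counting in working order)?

For row 4: chart row = ((4-1) mod 6) + 1 = 4; this is a WS (even) row.
Chart row 4 tiled across columns 1-16: P YO K YO K2TOG P P YO K YO K2TOG P P YO K YO
Wrong side: read the tiled row from column 16 down to 1 and exchange K with P (leave YO, K2TOG).
Row 4 as worked: YO P YO K K K2TOG YO P YO K K K2TOG YO P YO K
Counting 16 along the worked row gives K.

Result:
K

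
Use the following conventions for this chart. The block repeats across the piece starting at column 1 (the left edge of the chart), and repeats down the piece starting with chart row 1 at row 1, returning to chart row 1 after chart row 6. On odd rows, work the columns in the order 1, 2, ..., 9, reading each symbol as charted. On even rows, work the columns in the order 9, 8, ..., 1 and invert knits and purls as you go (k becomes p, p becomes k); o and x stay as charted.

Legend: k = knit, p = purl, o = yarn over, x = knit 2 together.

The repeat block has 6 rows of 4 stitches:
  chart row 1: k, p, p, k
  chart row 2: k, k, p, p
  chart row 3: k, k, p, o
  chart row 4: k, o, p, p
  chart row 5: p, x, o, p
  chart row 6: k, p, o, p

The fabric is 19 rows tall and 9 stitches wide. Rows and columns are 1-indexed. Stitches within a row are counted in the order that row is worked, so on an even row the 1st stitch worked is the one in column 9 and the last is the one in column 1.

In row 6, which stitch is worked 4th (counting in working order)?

== STITCH ==
k

Derivation:
Row 6 uses chart row ((6-1) mod 6)+1 = 6. Row 6 is even, so WS.
Chart row 6 tiled across columns 1-9: k p o p k p o p k
WS: work from column 9 back to column 1 (reverse the tiled row), swapping k<->p (o and x unchanged).
Row 6 as worked: p k o k p k o k p
Counting 4 along the worked row gives k.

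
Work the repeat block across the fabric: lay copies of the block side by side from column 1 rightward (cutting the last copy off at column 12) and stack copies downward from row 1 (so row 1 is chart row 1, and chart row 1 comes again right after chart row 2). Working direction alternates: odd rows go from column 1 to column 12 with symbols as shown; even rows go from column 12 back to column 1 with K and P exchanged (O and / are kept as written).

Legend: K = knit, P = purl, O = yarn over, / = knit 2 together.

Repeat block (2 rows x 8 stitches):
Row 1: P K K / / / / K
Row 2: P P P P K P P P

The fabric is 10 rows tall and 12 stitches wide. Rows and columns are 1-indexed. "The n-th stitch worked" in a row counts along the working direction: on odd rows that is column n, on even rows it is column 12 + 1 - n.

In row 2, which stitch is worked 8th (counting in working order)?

Row 2 uses chart row ((2-1) mod 2)+1 = 2. Row 2 is even, so WS.
Chart row 2 tiled across columns 1-12: P P P P K P P P P P P P
WS: work from column 12 back to column 1 (reverse the tiled row), swapping K<->P (O and / unchanged).
Row 2 as worked: K K K K K K K P K K K K
Counting 8 along the worked row gives P.

Stitch:
P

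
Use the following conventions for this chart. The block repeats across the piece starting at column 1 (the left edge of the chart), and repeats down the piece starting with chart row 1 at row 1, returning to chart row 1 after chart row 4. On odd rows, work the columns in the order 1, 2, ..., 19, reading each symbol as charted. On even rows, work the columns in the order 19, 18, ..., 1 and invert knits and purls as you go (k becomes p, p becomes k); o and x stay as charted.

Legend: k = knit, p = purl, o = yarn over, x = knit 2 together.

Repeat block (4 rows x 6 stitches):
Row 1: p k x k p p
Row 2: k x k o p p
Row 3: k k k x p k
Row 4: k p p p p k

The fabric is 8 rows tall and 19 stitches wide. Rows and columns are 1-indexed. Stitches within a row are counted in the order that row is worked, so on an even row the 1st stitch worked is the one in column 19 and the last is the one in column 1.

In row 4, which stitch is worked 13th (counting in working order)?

Stitch:
p

Derivation:
For row 4: chart row = ((4-1) mod 4) + 1 = 4; this is a WS (even) row.
Chart row 4 tiled across columns 1-19: k p p p p k k p p p p k k p p p p k k
Wrong side: read the tiled row from column 19 down to 1 and exchange k with p (leave o, x).
Row 4 as worked: p p k k k k p p k k k k p p k k k k p
The 13th stitch worked is p.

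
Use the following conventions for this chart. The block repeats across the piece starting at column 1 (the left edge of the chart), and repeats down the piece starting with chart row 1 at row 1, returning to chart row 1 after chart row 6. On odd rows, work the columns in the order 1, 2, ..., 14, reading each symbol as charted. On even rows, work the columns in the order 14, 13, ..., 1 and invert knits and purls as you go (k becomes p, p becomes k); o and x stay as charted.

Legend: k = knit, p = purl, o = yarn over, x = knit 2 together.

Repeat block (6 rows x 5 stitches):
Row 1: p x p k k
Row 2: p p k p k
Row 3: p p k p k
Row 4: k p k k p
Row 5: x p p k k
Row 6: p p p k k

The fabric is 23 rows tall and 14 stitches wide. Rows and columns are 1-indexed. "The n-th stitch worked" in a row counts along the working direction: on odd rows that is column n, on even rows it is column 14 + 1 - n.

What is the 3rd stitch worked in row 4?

== STITCH ==
k

Derivation:
Row 4: (4-1) mod 6 = 3, so use chart row 4. Even row -> WS.
Chart row 4 tiled across columns 1-14: k p k k p k p k k p k p k k
WS: work from column 14 back to column 1 (reverse the tiled row), swapping k<->p (o and x unchanged).
Row 4 as worked: p p k p k p p k p k p p k p
Stitch 3 in working order -> k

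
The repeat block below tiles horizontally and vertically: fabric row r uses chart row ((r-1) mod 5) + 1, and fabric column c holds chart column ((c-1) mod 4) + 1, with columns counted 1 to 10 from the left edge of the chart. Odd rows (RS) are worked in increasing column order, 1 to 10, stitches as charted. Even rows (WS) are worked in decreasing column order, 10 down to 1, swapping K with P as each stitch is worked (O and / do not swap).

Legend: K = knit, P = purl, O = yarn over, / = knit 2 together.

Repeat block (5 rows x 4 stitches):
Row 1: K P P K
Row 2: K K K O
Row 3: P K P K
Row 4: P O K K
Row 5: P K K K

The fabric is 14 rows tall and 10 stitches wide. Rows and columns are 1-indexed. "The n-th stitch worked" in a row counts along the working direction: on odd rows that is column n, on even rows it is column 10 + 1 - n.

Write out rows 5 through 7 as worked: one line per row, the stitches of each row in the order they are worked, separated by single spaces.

Rows as worked:
P K K K P K K K P K
K P P K K P P K K P
K K K O K K K O K K

Derivation:
Row 5: chart row 5, RS - tile across columns 1-10 and work as-is.
Row 6: chart row 1, WS - tiled (columns 1-10): K P P K K P P K K P; work from column 10 back to 1 with K<->P swapped.
Row 7: chart row 2, RS - tile across columns 1-10 and work as-is.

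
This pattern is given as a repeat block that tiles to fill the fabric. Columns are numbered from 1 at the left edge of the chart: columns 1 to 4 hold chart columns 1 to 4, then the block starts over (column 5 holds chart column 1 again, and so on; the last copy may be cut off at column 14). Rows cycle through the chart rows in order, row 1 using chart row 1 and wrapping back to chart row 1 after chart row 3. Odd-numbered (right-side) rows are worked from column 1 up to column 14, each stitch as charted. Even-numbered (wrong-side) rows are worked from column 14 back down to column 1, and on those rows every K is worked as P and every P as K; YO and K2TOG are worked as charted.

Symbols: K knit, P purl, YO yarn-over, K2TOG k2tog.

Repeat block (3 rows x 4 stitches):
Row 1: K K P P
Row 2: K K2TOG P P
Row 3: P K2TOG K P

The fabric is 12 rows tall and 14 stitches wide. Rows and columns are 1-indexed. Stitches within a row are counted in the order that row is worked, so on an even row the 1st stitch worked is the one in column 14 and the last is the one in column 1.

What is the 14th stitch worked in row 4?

For row 4: chart row = ((4-1) mod 3) + 1 = 1; this is a WS (even) row.
Chart row 1 tiled across columns 1-14: K K P P K K P P K K P P K K
WS row: flip the tiled sequence (start at column 14) and apply K<->P; YO and K2TOG stay.
Row 4 as worked: P P K K P P K K P P K K P P
The 14th stitch worked is P.

Stitch:
P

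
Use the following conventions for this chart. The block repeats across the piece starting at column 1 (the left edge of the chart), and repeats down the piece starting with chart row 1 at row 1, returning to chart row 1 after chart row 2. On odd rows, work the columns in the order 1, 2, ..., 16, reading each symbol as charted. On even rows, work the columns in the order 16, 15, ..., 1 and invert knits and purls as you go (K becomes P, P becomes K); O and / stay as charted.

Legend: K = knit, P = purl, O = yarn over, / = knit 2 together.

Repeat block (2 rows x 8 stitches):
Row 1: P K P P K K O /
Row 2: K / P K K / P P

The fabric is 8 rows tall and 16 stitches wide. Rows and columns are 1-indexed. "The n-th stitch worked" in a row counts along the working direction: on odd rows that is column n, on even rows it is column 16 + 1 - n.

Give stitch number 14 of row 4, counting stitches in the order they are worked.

Row 4: (4-1) mod 2 = 1, so use chart row 2. Even row -> WS.
Chart row 2 tiled across columns 1-16: K / P K K / P P K / P K K / P P
WS row: flip the tiled sequence (start at column 16) and apply K<->P; O and / stay.
Row 4 as worked: K K / P P K / P K K / P P K / P
The 14th stitch worked is K.

== STITCH ==
K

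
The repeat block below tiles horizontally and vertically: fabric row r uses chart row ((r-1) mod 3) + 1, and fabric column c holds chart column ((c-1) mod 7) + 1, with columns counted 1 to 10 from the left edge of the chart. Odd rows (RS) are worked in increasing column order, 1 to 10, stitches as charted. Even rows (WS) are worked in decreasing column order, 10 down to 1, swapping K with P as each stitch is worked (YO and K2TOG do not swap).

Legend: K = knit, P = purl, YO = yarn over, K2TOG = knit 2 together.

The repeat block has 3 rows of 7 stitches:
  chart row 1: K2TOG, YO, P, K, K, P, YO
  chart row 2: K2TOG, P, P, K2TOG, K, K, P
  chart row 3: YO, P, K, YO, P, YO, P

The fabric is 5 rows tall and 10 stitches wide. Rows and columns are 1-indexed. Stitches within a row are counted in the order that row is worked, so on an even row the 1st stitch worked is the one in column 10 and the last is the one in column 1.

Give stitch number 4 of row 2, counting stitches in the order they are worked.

Result:
K

Derivation:
Row 2: (2-1) mod 3 = 1, so use chart row 2. Even row -> WS.
Chart row 2 tiled across columns 1-10: K2TOG P P K2TOG K K P K2TOG P P
WS row: flip the tiled sequence (start at column 10) and apply K<->P; YO and K2TOG stay.
Row 2 as worked: K K K2TOG K P P K2TOG K K K2TOG
Counting 4 along the worked row gives K.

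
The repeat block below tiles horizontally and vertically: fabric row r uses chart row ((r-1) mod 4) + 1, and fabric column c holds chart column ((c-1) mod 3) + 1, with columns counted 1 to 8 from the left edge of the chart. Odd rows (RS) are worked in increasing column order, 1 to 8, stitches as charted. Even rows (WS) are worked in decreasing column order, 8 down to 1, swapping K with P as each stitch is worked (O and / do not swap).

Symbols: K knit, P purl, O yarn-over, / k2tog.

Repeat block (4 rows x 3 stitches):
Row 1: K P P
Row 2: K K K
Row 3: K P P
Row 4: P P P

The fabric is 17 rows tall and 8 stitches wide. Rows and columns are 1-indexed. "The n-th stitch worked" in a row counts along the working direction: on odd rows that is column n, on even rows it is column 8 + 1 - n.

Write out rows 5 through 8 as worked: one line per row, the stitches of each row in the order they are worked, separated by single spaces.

== ROWS AS WORKED ==
K P P K P P K P
P P P P P P P P
K P P K P P K P
K K K K K K K K

Derivation:
Row 5: chart row 1, RS - tile across columns 1-8 and work as-is.
Row 6: chart row 2, WS - tiled (columns 1-8): K K K K K K K K; work from column 8 back to 1 with K<->P swapped.
Row 7: chart row 3, RS - tile across columns 1-8 and work as-is.
Row 8: chart row 4, WS - tiled (columns 1-8): P P P P P P P P; work from column 8 back to 1 with K<->P swapped.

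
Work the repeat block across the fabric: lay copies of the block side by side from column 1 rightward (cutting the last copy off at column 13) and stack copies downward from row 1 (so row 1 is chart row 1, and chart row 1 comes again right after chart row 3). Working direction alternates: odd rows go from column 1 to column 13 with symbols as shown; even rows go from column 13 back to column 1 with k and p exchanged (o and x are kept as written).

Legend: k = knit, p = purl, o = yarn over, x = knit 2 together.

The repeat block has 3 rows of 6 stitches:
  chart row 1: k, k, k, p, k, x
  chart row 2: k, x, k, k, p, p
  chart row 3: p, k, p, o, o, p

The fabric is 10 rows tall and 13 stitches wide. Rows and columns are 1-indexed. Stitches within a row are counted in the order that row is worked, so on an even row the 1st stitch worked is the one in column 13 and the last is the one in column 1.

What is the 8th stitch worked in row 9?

For row 9: chart row = ((9-1) mod 3) + 1 = 3; this is a RS (odd) row.
Chart row 3 tiled across columns 1-13: p k p o o p p k p o o p p
Right side: take the tiled row as-is (worked left to right from column 1).
The 8th stitch worked is k.

== STITCH ==
k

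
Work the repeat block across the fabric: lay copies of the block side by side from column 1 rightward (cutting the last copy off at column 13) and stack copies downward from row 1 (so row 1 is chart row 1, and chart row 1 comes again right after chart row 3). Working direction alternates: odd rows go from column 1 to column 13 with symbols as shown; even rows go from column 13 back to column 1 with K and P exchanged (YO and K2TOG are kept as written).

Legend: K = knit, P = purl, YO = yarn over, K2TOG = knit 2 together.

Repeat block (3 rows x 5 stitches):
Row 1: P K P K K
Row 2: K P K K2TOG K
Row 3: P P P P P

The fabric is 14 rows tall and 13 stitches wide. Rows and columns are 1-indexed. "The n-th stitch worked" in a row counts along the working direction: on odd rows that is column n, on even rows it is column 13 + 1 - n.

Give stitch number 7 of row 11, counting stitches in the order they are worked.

== STITCH ==
P

Derivation:
Row 11 uses chart row ((11-1) mod 3)+1 = 2. Row 11 is odd, so RS.
Chart row 2 tiled across columns 1-13: K P K K2TOG K K P K K2TOG K K P K
RS: work column 1 to column 13, symbols as charted — the tiled row is the row as worked.
The 7th stitch worked is P.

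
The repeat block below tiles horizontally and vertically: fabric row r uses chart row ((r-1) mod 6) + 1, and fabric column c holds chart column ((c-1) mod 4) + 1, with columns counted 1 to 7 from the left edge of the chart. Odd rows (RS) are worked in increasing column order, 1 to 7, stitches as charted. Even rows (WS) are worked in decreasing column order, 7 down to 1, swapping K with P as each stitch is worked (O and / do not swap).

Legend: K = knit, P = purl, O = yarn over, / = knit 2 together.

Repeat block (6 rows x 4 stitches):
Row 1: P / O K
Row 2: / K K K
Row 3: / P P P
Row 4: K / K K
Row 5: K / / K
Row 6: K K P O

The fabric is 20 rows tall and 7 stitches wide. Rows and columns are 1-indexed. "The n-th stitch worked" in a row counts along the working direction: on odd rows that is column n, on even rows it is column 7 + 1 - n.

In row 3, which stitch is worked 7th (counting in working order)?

Row 3 uses chart row ((3-1) mod 6)+1 = 3. Row 3 is odd, so RS.
Chart row 3 tiled across columns 1-7: / P P P / P P
RS row: no reversal, no swap; stitch n worked = column n.
The 7th stitch worked is P.

Stitch:
P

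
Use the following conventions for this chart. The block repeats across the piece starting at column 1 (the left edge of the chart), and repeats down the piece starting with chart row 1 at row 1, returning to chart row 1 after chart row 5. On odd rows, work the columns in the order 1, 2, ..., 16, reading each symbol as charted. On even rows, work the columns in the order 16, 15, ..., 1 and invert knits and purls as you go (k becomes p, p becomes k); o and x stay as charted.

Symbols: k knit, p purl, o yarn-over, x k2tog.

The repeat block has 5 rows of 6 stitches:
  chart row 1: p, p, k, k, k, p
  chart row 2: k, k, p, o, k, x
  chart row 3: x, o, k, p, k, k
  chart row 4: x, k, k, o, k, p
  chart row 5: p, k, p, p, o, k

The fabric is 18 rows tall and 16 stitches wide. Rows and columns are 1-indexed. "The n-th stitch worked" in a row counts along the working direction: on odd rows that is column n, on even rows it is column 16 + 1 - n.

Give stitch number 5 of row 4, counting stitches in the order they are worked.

Result:
k

Derivation:
Row 4: (4-1) mod 5 = 3, so use chart row 4. Even row -> WS.
Chart row 4 tiled across columns 1-16: x k k o k p x k k o k p x k k o
WS row: flip the tiled sequence (start at column 16) and apply k<->p; o and x stay.
Row 4 as worked: o p p x k p o p p x k p o p p x
Counting 5 along the worked row gives k.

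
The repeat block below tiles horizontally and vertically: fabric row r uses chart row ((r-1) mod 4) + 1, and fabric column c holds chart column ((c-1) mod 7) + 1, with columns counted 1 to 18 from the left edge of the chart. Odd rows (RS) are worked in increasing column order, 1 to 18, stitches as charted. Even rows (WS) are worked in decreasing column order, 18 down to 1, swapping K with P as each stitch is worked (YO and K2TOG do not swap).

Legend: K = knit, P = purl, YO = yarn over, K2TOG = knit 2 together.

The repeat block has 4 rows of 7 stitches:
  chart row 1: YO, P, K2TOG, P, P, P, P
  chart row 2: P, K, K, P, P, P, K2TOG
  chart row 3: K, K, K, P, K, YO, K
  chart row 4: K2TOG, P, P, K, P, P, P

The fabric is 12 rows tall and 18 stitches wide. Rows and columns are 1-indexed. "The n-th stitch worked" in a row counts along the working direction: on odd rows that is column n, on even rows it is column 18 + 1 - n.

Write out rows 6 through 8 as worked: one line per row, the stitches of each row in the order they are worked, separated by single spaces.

Rows as worked:
K P P K K2TOG K K K P P K K2TOG K K K P P K
K K K P K YO K K K K P K YO K K K K P
P K K K2TOG K K K P K K K2TOG K K K P K K K2TOG

Derivation:
Row 6: chart row 2, WS - tiled (columns 1-18): P K K P P P K2TOG P K K P P P K2TOG P K K P; work from column 18 back to 1 with K<->P swapped.
Row 7: chart row 3, RS - tile across columns 1-18 and work as-is.
Row 8: chart row 4, WS - tiled (columns 1-18): K2TOG P P K P P P K2TOG P P K P P P K2TOG P P K; work from column 18 back to 1 with K<->P swapped.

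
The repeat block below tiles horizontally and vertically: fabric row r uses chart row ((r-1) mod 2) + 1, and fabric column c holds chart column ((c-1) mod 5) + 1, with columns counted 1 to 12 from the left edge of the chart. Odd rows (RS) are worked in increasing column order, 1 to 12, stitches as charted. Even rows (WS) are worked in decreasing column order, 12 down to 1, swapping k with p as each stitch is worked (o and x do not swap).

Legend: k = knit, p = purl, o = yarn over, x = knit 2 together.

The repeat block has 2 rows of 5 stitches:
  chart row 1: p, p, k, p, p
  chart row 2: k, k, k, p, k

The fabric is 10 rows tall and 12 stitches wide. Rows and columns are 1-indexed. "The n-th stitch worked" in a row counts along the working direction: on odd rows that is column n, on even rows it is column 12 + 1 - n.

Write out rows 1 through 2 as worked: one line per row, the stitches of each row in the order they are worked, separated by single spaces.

Rows as worked:
p p k p p p p k p p p p
p p p k p p p p k p p p

Derivation:
Row 1: chart row 1, RS - tile across columns 1-12 and work as-is.
Row 2: chart row 2, WS - tiled (columns 1-12): k k k p k k k k p k k k; work from column 12 back to 1 with k<->p swapped.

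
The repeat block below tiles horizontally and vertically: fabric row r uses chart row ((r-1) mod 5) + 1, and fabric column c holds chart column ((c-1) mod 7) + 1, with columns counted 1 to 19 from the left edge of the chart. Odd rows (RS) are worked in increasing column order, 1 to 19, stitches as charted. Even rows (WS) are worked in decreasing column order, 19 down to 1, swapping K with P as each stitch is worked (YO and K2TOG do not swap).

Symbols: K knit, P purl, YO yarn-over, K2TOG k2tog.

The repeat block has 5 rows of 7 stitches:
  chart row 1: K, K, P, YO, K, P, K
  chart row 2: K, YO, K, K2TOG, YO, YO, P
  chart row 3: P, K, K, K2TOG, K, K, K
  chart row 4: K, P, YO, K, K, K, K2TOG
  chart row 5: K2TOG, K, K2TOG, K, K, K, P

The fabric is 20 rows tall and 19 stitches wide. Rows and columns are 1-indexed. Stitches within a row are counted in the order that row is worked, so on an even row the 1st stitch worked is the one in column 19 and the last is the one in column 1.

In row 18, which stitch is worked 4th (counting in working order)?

For row 18: chart row = ((18-1) mod 5) + 1 = 3; this is a WS (even) row.
Chart row 3 tiled across columns 1-19: P K K K2TOG K K K P K K K2TOG K K K P K K K2TOG K
WS: work from column 19 back to column 1 (reverse the tiled row), swapping K<->P (YO and K2TOG unchanged).
Row 18 as worked: P K2TOG P P K P P P K2TOG P P K P P P K2TOG P P K
Counting 4 along the worked row gives P.

== STITCH ==
P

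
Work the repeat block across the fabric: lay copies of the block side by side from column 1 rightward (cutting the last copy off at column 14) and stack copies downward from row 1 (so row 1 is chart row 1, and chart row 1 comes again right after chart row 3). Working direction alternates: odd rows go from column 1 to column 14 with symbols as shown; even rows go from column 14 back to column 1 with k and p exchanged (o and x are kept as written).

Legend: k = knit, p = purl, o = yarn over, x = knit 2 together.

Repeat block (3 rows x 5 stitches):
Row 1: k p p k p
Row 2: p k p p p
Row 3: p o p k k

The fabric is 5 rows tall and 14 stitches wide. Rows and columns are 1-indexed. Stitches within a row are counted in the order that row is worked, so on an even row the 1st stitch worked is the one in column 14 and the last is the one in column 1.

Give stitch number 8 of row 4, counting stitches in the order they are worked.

Row 4 uses chart row ((4-1) mod 3)+1 = 1. Row 4 is even, so WS.
Chart row 1 tiled across columns 1-14: k p p k p k p p k p k p p k
WS row: flip the tiled sequence (start at column 14) and apply k<->p; o and x stay.
Row 4 as worked: p k k p k p k k p k p k k p
The 8th stitch worked is k.

== STITCH ==
k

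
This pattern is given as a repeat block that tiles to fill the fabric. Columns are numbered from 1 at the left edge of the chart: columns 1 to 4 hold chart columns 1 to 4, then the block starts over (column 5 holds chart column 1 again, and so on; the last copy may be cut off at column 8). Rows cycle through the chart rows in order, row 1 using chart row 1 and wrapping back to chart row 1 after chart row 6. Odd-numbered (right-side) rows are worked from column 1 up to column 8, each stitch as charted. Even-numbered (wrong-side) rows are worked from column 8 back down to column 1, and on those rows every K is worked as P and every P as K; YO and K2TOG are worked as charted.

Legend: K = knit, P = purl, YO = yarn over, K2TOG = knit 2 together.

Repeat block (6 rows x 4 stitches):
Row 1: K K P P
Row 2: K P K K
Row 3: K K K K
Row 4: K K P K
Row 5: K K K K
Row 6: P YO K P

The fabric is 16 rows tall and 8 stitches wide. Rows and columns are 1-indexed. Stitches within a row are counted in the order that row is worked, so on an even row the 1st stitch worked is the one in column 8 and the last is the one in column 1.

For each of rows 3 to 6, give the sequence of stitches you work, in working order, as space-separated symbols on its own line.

Result:
K K K K K K K K
P K P P P K P P
K K K K K K K K
K P YO K K P YO K

Derivation:
Row 3: chart row 3, RS - tile across columns 1-8 and work as-is.
Row 4: chart row 4, WS - tiled (columns 1-8): K K P K K K P K; work from column 8 back to 1 with K<->P swapped.
Row 5: chart row 5, RS - tile across columns 1-8 and work as-is.
Row 6: chart row 6, WS - tiled (columns 1-8): P YO K P P YO K P; work from column 8 back to 1 with K<->P swapped.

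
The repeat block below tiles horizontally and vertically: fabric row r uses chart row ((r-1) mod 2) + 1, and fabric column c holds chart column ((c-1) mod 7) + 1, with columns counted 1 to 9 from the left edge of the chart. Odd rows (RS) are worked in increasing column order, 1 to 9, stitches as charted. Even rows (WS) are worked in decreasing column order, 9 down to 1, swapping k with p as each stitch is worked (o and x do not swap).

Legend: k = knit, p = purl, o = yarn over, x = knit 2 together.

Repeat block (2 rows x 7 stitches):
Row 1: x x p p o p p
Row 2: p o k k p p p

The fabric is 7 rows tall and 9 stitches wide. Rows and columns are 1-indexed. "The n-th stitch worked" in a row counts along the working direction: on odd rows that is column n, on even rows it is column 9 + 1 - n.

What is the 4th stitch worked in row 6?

Result:
k

Derivation:
Row 6: (6-1) mod 2 = 1, so use chart row 2. Even row -> WS.
Chart row 2 tiled across columns 1-9: p o k k p p p p o
WS row: flip the tiled sequence (start at column 9) and apply k<->p; o and x stay.
Row 6 as worked: o k k k k p p o k
The 4th stitch worked is k.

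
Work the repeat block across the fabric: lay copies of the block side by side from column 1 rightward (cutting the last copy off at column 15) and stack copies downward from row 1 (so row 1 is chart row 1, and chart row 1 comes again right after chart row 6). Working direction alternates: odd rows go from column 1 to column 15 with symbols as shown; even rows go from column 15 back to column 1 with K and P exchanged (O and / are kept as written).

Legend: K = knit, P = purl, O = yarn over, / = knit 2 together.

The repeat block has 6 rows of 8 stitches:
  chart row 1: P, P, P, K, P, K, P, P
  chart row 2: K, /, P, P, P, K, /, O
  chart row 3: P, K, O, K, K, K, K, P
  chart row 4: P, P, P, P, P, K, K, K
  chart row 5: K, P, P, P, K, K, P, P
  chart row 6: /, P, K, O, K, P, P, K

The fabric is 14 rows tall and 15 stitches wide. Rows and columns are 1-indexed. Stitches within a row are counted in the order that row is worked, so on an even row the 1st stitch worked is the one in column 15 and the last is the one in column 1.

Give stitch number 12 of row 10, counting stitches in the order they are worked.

For row 10: chart row = ((10-1) mod 6) + 1 = 4; this is a WS (even) row.
Chart row 4 tiled across columns 1-15: P P P P P K K K P P P P P K K
Wrong side: read the tiled row from column 15 down to 1 and exchange K with P (leave O, /).
Row 10 as worked: P P K K K K K P P P K K K K K
Stitch 12 in working order -> K

Result:
K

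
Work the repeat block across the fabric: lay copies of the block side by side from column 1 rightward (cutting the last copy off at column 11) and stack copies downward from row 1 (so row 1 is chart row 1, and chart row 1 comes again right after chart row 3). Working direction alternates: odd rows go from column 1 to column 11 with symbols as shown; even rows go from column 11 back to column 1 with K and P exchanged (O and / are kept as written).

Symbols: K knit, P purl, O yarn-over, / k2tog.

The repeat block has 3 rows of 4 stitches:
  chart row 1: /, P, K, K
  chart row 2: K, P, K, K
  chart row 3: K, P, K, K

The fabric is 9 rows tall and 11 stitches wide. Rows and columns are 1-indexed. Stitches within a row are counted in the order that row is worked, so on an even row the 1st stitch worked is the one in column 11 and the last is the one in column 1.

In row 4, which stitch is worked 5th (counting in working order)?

Result:
P

Derivation:
For row 4: chart row = ((4-1) mod 3) + 1 = 1; this is a WS (even) row.
Chart row 1 tiled across columns 1-11: / P K K / P K K / P K
WS: work from column 11 back to column 1 (reverse the tiled row), swapping K<->P (O and / unchanged).
Row 4 as worked: P K / P P K / P P K /
The 5th stitch worked is P.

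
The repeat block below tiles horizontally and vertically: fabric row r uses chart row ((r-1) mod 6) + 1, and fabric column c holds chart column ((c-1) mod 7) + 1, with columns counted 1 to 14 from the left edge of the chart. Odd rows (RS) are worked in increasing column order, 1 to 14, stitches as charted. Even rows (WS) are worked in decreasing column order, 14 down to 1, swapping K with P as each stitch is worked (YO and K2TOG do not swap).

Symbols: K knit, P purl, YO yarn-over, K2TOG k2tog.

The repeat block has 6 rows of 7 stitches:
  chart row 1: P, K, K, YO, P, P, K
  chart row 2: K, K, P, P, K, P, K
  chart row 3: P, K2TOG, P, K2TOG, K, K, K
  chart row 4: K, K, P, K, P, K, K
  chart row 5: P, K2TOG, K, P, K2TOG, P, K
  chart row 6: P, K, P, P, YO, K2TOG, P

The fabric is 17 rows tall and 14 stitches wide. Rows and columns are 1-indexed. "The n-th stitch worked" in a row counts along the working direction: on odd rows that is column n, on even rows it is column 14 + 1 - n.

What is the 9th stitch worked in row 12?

Row 12: (12-1) mod 6 = 5, so use chart row 6. Even row -> WS.
Chart row 6 tiled across columns 1-14: P K P P YO K2TOG P P K P P YO K2TOG P
Wrong side: read the tiled row from column 14 down to 1 and exchange K with P (leave YO, K2TOG).
Row 12 as worked: K K2TOG YO K K P K K K2TOG YO K K P K
Counting 9 along the worked row gives K2TOG.

Result:
K2TOG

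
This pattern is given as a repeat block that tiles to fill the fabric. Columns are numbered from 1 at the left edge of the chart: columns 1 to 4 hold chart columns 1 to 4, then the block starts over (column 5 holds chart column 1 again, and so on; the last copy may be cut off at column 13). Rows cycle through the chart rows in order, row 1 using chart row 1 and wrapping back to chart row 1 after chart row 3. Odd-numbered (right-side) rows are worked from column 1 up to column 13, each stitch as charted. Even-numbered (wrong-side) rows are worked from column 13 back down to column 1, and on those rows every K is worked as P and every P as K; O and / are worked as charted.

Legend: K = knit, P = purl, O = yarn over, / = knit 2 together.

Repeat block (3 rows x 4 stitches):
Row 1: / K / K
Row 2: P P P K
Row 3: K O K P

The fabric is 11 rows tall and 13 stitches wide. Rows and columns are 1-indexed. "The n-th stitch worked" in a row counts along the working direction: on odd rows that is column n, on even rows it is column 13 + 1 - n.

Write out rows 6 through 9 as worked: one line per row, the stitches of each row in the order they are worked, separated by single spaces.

Rows as worked:
P K P O P K P O P K P O P
/ K / K / K / K / K / K /
K P K K K P K K K P K K K
K O K P K O K P K O K P K

Derivation:
Row 6: chart row 3, WS - tiled (columns 1-13): K O K P K O K P K O K P K; work from column 13 back to 1 with K<->P swapped.
Row 7: chart row 1, RS - tile across columns 1-13 and work as-is.
Row 8: chart row 2, WS - tiled (columns 1-13): P P P K P P P K P P P K P; work from column 13 back to 1 with K<->P swapped.
Row 9: chart row 3, RS - tile across columns 1-13 and work as-is.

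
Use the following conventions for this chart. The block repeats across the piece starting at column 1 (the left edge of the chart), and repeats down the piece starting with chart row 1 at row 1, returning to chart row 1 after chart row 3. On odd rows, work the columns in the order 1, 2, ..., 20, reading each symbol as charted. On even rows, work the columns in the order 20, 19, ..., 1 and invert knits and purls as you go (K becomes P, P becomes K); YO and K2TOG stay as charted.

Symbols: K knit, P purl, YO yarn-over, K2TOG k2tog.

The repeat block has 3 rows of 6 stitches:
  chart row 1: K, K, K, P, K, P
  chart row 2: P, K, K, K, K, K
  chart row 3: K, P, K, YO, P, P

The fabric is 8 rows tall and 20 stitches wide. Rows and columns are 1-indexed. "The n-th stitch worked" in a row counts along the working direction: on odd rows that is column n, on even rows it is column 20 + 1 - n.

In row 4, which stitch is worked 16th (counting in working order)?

Result:
P

Derivation:
For row 4: chart row = ((4-1) mod 3) + 1 = 1; this is a WS (even) row.
Chart row 1 tiled across columns 1-20: K K K P K P K K K P K P K K K P K P K K
Wrong side: read the tiled row from column 20 down to 1 and exchange K with P (leave YO, K2TOG).
Row 4 as worked: P P K P K P P P K P K P P P K P K P P P
The 16th stitch worked is P.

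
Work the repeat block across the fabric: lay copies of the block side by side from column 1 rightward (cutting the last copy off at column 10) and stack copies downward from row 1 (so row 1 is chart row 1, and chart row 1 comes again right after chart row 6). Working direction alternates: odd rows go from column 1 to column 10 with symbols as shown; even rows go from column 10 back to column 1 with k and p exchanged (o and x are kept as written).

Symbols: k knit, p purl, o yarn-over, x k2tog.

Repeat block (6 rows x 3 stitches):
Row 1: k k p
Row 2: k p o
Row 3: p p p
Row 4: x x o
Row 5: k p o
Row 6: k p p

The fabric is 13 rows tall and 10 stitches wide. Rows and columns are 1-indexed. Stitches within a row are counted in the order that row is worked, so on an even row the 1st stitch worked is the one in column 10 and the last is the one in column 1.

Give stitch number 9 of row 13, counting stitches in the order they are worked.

Row 13: (13-1) mod 6 = 0, so use chart row 1. Odd row -> RS.
Chart row 1 tiled across columns 1-10: k k p k k p k k p k
RS row: no reversal, no swap; stitch n worked = column n.
Stitch 9 in working order -> p

Result:
p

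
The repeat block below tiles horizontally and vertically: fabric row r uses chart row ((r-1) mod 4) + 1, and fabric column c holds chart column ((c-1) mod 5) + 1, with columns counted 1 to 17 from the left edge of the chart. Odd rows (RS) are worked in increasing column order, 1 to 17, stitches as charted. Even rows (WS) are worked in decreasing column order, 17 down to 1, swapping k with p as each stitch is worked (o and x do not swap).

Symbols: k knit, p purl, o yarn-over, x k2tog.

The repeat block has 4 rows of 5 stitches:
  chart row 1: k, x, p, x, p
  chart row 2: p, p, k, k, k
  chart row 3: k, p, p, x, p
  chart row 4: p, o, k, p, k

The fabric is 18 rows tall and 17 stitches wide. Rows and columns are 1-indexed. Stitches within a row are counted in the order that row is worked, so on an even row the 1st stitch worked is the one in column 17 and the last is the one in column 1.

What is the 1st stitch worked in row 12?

Result:
o

Derivation:
Row 12 uses chart row ((12-1) mod 4)+1 = 4. Row 12 is even, so WS.
Chart row 4 tiled across columns 1-17: p o k p k p o k p k p o k p k p o
WS: work from column 17 back to column 1 (reverse the tiled row), swapping k<->p (o and x unchanged).
Row 12 as worked: o k p k p o k p k p o k p k p o k
Stitch 1 in working order -> o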